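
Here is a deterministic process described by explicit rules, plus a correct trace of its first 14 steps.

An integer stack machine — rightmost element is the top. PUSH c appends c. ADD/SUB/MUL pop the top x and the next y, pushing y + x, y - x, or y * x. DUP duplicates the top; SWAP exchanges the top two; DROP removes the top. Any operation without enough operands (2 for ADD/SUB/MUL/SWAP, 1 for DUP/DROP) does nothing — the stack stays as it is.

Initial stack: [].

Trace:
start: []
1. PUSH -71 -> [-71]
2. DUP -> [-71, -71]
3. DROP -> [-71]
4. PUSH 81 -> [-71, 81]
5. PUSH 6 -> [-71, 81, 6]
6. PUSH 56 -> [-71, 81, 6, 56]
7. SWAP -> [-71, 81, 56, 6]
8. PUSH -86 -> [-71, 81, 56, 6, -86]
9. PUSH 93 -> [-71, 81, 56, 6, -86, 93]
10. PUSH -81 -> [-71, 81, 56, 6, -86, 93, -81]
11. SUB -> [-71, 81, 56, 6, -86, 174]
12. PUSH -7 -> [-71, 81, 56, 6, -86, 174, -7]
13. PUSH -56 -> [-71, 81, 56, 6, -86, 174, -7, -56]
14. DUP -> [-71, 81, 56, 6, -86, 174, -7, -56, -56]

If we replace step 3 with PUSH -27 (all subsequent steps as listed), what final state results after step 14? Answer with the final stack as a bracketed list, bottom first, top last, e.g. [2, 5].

[-71, -71, -27, 81, 56, 6, -86, 174, -7, -56, -56]

(re-executing from step 3 with the substitution; state before step 3: [-71, -71])
3. PUSH -27 -> [-71, -71, -27]
4. PUSH 81 -> [-71, -71, -27, 81]
5. PUSH 6 -> [-71, -71, -27, 81, 6]
6. PUSH 56 -> [-71, -71, -27, 81, 6, 56]
7. SWAP -> [-71, -71, -27, 81, 56, 6]
8. PUSH -86 -> [-71, -71, -27, 81, 56, 6, -86]
9. PUSH 93 -> [-71, -71, -27, 81, 56, 6, -86, 93]
10. PUSH -81 -> [-71, -71, -27, 81, 56, 6, -86, 93, -81]
11. SUB -> [-71, -71, -27, 81, 56, 6, -86, 174]
12. PUSH -7 -> [-71, -71, -27, 81, 56, 6, -86, 174, -7]
13. PUSH -56 -> [-71, -71, -27, 81, 56, 6, -86, 174, -7, -56]
14. DUP -> [-71, -71, -27, 81, 56, 6, -86, 174, -7, -56, -56]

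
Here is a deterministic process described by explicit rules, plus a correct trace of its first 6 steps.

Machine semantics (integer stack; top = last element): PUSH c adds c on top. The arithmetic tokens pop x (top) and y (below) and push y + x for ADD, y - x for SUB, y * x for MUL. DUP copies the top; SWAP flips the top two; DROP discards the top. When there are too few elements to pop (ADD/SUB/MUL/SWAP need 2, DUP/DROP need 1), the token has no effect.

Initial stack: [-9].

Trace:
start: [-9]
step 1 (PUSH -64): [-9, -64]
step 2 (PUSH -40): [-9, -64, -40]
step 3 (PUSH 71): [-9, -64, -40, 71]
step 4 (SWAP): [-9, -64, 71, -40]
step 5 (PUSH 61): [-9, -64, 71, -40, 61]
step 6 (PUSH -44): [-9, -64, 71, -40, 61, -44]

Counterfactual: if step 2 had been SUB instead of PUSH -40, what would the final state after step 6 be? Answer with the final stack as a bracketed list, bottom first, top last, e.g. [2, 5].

(re-executing from step 2 with the substitution; state before step 2: [-9, -64])
step 2 (SUB): [55]
step 3 (PUSH 71): [55, 71]
step 4 (SWAP): [71, 55]
step 5 (PUSH 61): [71, 55, 61]
step 6 (PUSH -44): [71, 55, 61, -44]

[71, 55, 61, -44]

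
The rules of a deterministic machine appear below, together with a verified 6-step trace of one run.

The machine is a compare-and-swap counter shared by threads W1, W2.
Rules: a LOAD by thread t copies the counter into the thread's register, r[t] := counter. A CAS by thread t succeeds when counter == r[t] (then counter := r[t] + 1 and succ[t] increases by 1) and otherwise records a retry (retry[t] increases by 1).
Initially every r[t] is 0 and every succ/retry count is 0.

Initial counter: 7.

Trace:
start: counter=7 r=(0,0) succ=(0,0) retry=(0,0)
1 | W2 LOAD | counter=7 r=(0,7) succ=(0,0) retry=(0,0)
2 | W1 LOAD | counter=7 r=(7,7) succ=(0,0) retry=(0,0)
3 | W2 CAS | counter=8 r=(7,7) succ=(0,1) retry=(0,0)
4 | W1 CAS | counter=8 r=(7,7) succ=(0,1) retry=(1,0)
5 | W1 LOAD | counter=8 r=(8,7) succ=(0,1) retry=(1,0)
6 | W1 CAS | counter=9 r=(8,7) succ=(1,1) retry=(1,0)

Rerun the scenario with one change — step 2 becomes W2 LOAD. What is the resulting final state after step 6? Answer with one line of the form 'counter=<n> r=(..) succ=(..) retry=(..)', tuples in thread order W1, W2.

counter=9 r=(8,7) succ=(1,1) retry=(1,0)

(re-executing from step 2 with the substitution; state before step 2: counter=7 r=(0,7) succ=(0,0) retry=(0,0))
2 | W2 LOAD | counter=7 r=(0,7) succ=(0,0) retry=(0,0)
3 | W2 CAS | counter=8 r=(0,7) succ=(0,1) retry=(0,0)
4 | W1 CAS | counter=8 r=(0,7) succ=(0,1) retry=(1,0)
5 | W1 LOAD | counter=8 r=(8,7) succ=(0,1) retry=(1,0)
6 | W1 CAS | counter=9 r=(8,7) succ=(1,1) retry=(1,0)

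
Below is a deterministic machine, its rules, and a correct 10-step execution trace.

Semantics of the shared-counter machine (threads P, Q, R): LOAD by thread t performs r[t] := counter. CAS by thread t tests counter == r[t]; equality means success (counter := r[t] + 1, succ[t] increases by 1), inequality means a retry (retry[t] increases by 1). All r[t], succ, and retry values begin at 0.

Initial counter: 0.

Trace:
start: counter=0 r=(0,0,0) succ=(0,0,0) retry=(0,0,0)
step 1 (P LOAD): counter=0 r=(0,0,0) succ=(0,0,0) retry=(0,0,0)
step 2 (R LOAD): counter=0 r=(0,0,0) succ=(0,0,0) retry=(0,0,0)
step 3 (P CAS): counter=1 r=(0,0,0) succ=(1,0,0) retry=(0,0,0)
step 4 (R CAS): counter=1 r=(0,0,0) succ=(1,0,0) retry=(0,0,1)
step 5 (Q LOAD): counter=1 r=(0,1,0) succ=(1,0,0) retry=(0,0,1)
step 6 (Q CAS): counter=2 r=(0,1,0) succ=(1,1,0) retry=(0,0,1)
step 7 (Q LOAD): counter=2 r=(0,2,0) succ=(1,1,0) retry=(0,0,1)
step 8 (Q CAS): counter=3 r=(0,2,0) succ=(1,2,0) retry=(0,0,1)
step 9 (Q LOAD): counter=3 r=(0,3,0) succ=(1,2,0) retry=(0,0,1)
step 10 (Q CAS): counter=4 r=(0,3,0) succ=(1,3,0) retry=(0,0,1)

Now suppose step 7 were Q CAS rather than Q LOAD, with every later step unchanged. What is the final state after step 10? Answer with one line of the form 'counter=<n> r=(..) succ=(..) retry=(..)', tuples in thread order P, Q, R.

(re-executing from step 7 with the substitution; state before step 7: counter=2 r=(0,1,0) succ=(1,1,0) retry=(0,0,1))
step 7 (Q CAS): counter=2 r=(0,1,0) succ=(1,1,0) retry=(0,1,1)
step 8 (Q CAS): counter=2 r=(0,1,0) succ=(1,1,0) retry=(0,2,1)
step 9 (Q LOAD): counter=2 r=(0,2,0) succ=(1,1,0) retry=(0,2,1)
step 10 (Q CAS): counter=3 r=(0,2,0) succ=(1,2,0) retry=(0,2,1)

counter=3 r=(0,2,0) succ=(1,2,0) retry=(0,2,1)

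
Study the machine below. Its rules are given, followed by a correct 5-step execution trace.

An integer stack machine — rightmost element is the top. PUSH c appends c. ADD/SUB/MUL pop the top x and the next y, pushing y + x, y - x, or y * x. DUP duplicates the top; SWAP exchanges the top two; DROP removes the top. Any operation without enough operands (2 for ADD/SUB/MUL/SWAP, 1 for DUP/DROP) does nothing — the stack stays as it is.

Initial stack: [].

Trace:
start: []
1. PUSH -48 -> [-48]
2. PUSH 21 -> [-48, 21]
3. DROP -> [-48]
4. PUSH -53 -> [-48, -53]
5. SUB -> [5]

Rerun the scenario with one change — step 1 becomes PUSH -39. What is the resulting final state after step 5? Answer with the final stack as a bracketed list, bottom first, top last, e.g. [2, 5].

[14]

(re-executing from step 1 with the substitution; state before step 1: [])
1. PUSH -39 -> [-39]
2. PUSH 21 -> [-39, 21]
3. DROP -> [-39]
4. PUSH -53 -> [-39, -53]
5. SUB -> [14]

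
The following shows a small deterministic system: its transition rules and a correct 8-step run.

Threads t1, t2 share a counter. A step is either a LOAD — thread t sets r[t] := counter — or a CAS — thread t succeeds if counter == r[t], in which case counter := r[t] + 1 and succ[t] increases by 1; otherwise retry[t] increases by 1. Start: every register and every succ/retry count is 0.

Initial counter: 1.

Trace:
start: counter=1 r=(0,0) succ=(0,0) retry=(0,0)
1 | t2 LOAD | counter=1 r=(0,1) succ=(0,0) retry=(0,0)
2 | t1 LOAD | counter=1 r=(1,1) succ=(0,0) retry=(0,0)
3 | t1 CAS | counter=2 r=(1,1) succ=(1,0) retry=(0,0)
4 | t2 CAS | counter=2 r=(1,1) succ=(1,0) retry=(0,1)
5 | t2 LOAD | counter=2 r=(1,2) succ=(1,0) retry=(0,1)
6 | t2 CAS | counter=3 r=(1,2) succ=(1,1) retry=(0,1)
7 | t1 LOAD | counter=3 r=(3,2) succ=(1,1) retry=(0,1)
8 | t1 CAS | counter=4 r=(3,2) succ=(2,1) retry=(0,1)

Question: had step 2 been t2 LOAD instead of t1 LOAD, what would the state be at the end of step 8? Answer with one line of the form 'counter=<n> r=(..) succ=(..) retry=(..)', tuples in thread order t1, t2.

(re-executing from step 2 with the substitution; state before step 2: counter=1 r=(0,1) succ=(0,0) retry=(0,0))
2 | t2 LOAD | counter=1 r=(0,1) succ=(0,0) retry=(0,0)
3 | t1 CAS | counter=1 r=(0,1) succ=(0,0) retry=(1,0)
4 | t2 CAS | counter=2 r=(0,1) succ=(0,1) retry=(1,0)
5 | t2 LOAD | counter=2 r=(0,2) succ=(0,1) retry=(1,0)
6 | t2 CAS | counter=3 r=(0,2) succ=(0,2) retry=(1,0)
7 | t1 LOAD | counter=3 r=(3,2) succ=(0,2) retry=(1,0)
8 | t1 CAS | counter=4 r=(3,2) succ=(1,2) retry=(1,0)

counter=4 r=(3,2) succ=(1,2) retry=(1,0)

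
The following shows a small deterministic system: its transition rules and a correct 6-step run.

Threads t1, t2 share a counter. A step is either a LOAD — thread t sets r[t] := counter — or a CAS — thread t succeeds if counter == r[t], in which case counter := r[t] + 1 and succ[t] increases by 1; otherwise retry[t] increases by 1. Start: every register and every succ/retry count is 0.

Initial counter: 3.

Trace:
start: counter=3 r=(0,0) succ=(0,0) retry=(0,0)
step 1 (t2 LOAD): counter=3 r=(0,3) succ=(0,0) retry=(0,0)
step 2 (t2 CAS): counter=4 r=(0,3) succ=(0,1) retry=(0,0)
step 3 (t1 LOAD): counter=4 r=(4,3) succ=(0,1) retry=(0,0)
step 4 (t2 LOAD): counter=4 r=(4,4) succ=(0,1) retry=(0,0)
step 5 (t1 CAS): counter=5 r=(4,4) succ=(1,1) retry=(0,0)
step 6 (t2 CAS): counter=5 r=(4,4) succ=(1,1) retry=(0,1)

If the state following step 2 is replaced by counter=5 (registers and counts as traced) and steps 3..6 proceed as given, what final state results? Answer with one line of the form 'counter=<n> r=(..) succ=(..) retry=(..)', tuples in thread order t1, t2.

state after step 2 := counter=5 r=(0,3) succ=(0,1) retry=(0,0)
step 3 (t1 LOAD): counter=5 r=(5,3) succ=(0,1) retry=(0,0)
step 4 (t2 LOAD): counter=5 r=(5,5) succ=(0,1) retry=(0,0)
step 5 (t1 CAS): counter=6 r=(5,5) succ=(1,1) retry=(0,0)
step 6 (t2 CAS): counter=6 r=(5,5) succ=(1,1) retry=(0,1)

counter=6 r=(5,5) succ=(1,1) retry=(0,1)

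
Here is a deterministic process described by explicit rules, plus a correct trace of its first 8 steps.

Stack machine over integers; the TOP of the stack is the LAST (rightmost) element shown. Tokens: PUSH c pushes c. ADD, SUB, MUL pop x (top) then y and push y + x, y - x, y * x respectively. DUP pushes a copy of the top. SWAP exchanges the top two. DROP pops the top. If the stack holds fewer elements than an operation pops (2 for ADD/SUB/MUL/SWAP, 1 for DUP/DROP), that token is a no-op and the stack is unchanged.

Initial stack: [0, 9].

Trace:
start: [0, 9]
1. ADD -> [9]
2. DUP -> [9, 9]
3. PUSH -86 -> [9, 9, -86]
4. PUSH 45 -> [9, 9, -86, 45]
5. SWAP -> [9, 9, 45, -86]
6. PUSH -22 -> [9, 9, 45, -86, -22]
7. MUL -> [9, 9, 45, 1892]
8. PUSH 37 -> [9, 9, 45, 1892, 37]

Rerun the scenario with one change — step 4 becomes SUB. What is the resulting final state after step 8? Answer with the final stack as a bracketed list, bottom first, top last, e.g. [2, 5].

(re-executing from step 4 with the substitution; state before step 4: [9, 9, -86])
4. SUB -> [9, 95]
5. SWAP -> [95, 9]
6. PUSH -22 -> [95, 9, -22]
7. MUL -> [95, -198]
8. PUSH 37 -> [95, -198, 37]

[95, -198, 37]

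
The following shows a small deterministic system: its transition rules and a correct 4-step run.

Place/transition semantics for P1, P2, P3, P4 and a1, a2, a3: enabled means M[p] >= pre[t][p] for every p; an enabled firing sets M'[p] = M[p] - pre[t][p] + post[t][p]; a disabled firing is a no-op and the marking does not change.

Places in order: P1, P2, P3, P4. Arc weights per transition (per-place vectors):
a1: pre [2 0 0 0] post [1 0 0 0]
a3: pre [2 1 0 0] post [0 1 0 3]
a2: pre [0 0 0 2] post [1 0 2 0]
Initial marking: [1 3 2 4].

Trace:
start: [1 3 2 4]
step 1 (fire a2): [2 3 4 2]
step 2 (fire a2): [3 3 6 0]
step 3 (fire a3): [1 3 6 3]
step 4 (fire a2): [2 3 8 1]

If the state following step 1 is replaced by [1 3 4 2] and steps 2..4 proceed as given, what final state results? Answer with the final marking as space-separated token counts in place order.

1 3 8 1

state after step 1 := [1 3 4 2]
step 2 (fire a2): [2 3 6 0]
step 3 (fire a3): [0 3 6 3]
step 4 (fire a2): [1 3 8 1]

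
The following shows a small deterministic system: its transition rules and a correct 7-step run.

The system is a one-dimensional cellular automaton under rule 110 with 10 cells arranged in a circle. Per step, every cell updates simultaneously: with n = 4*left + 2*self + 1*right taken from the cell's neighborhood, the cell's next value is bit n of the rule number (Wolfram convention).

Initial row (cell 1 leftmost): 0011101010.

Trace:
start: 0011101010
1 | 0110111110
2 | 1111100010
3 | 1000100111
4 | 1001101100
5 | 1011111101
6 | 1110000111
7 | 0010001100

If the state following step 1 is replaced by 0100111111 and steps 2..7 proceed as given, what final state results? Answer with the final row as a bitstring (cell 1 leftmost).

state after step 1 := 0100111111
2 | 1101100001
3 | 0111100011
4 | 1100100111
5 | 0101101100
6 | 1111111100
7 | 1000000101

1000000101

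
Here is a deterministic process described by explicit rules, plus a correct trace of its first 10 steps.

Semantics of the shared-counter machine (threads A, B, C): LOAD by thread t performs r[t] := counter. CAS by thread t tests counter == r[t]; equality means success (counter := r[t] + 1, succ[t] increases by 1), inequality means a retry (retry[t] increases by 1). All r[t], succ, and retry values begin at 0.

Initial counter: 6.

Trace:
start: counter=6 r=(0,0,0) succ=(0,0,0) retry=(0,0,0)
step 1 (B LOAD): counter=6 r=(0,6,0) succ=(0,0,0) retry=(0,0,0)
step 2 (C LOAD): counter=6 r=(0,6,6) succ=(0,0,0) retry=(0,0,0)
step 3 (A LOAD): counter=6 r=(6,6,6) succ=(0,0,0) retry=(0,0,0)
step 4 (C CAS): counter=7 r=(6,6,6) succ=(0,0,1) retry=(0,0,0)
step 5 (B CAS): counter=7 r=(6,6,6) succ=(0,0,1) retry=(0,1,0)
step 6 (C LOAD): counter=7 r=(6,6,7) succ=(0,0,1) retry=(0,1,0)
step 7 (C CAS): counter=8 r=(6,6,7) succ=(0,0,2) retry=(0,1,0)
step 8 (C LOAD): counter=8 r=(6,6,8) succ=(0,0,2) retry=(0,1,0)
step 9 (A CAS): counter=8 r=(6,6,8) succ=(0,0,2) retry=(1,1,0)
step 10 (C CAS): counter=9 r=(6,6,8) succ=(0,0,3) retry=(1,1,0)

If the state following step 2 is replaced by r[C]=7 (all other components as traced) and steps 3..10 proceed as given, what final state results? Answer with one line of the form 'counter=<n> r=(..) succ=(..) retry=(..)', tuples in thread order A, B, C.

state after step 2 := counter=6 r=(0,6,7) succ=(0,0,0) retry=(0,0,0)
step 3 (A LOAD): counter=6 r=(6,6,7) succ=(0,0,0) retry=(0,0,0)
step 4 (C CAS): counter=6 r=(6,6,7) succ=(0,0,0) retry=(0,0,1)
step 5 (B CAS): counter=7 r=(6,6,7) succ=(0,1,0) retry=(0,0,1)
step 6 (C LOAD): counter=7 r=(6,6,7) succ=(0,1,0) retry=(0,0,1)
step 7 (C CAS): counter=8 r=(6,6,7) succ=(0,1,1) retry=(0,0,1)
step 8 (C LOAD): counter=8 r=(6,6,8) succ=(0,1,1) retry=(0,0,1)
step 9 (A CAS): counter=8 r=(6,6,8) succ=(0,1,1) retry=(1,0,1)
step 10 (C CAS): counter=9 r=(6,6,8) succ=(0,1,2) retry=(1,0,1)

counter=9 r=(6,6,8) succ=(0,1,2) retry=(1,0,1)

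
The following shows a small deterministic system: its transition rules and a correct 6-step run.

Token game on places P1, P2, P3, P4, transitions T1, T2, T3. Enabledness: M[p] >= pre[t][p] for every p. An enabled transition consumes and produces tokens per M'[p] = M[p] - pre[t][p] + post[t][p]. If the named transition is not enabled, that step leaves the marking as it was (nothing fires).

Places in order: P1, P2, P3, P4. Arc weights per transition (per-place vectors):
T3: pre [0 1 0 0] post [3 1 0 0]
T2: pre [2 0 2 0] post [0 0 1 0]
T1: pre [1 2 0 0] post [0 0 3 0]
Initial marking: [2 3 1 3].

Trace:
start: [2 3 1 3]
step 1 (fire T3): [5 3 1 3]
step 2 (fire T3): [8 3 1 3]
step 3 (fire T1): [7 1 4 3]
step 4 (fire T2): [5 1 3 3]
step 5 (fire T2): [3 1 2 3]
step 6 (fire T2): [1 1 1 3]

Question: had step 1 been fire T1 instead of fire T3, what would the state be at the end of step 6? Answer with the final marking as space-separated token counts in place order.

0 1 2 3

(re-executing from step 1 with the substitution; state before step 1: [2 3 1 3])
step 1 (fire T1): [1 1 4 3]
step 2 (fire T3): [4 1 4 3]
step 3 (fire T1): [4 1 4 3]
step 4 (fire T2): [2 1 3 3]
step 5 (fire T2): [0 1 2 3]
step 6 (fire T2): [0 1 2 3]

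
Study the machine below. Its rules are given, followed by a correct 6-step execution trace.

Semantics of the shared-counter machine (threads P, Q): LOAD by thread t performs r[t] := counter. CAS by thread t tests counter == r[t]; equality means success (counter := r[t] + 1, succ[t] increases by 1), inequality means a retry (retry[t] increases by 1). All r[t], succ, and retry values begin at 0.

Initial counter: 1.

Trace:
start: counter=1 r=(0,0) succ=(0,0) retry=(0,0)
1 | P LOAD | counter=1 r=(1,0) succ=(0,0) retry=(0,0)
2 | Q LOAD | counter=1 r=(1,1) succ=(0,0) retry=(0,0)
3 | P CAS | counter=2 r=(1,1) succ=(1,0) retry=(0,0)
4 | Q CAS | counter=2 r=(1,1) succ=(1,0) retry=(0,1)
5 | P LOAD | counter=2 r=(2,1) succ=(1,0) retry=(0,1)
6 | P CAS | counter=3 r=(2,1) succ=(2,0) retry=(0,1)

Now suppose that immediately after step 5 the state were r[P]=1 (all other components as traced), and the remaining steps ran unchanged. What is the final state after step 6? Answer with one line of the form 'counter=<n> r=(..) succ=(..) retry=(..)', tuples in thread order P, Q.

state after step 5 := counter=2 r=(1,1) succ=(1,0) retry=(0,1)
6 | P CAS | counter=2 r=(1,1) succ=(1,0) retry=(1,1)

counter=2 r=(1,1) succ=(1,0) retry=(1,1)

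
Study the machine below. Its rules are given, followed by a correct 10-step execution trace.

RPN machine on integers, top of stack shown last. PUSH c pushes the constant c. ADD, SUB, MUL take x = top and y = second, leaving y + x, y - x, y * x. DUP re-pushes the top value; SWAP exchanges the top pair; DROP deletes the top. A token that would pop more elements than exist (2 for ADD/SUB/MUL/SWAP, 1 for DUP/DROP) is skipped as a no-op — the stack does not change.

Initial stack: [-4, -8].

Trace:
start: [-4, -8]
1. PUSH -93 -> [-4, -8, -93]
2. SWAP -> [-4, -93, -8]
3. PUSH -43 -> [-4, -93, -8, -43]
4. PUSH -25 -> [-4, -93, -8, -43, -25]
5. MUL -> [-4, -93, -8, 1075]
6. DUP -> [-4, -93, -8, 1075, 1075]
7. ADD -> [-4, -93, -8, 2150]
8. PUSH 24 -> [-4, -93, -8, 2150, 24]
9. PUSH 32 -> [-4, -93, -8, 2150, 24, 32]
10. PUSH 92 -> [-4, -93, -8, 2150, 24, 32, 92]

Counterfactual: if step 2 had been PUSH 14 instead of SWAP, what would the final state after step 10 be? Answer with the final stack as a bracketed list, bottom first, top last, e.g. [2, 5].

(re-executing from step 2 with the substitution; state before step 2: [-4, -8, -93])
2. PUSH 14 -> [-4, -8, -93, 14]
3. PUSH -43 -> [-4, -8, -93, 14, -43]
4. PUSH -25 -> [-4, -8, -93, 14, -43, -25]
5. MUL -> [-4, -8, -93, 14, 1075]
6. DUP -> [-4, -8, -93, 14, 1075, 1075]
7. ADD -> [-4, -8, -93, 14, 2150]
8. PUSH 24 -> [-4, -8, -93, 14, 2150, 24]
9. PUSH 32 -> [-4, -8, -93, 14, 2150, 24, 32]
10. PUSH 92 -> [-4, -8, -93, 14, 2150, 24, 32, 92]

[-4, -8, -93, 14, 2150, 24, 32, 92]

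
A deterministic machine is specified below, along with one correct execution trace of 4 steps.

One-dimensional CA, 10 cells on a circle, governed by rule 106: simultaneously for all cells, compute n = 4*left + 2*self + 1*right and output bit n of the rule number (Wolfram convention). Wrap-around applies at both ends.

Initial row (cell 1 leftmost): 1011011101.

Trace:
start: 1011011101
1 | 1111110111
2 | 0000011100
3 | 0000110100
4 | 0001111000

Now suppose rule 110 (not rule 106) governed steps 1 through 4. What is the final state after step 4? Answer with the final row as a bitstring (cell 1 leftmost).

0001111100

(re-executing steps 1..4 under rule 110; state before step 1: 1011011101)
1 | 1111110111
2 | 0000011100
3 | 0000110100
4 | 0001111100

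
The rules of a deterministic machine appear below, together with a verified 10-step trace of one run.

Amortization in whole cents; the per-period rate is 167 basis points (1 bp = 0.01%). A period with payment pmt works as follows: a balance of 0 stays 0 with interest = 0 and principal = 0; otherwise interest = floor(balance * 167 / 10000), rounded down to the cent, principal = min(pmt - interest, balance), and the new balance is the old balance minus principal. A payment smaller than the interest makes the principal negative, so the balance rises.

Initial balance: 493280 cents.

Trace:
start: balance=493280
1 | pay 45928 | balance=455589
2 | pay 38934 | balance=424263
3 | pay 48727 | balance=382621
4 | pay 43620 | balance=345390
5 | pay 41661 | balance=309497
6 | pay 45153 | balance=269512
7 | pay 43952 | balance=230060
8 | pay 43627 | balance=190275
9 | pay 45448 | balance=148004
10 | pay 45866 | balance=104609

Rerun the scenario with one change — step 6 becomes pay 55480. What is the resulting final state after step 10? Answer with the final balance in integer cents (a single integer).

(re-executing from step 6 with the substitution; state before step 6: balance=309497)
6 | pay 55480 | balance=259185
7 | pay 43952 | balance=219561
8 | pay 43627 | balance=179600
9 | pay 45448 | balance=137151
10 | pay 45866 | balance=93575

93575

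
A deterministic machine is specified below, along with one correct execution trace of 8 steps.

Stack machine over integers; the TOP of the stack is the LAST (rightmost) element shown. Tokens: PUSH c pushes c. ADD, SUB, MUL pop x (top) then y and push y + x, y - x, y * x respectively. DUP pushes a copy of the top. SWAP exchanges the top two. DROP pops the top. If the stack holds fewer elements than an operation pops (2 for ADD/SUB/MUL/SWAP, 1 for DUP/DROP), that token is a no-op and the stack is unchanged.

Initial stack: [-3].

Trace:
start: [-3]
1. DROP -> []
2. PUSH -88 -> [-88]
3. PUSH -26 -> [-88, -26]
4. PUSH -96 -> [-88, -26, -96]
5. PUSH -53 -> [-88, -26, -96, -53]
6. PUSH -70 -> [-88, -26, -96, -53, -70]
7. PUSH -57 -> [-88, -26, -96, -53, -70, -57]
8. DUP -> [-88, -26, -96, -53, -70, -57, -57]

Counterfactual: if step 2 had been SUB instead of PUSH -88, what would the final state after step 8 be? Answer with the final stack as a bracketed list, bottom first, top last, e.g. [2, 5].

(re-executing from step 2 with the substitution; state before step 2: [])
2. SUB -> []
3. PUSH -26 -> [-26]
4. PUSH -96 -> [-26, -96]
5. PUSH -53 -> [-26, -96, -53]
6. PUSH -70 -> [-26, -96, -53, -70]
7. PUSH -57 -> [-26, -96, -53, -70, -57]
8. DUP -> [-26, -96, -53, -70, -57, -57]

[-26, -96, -53, -70, -57, -57]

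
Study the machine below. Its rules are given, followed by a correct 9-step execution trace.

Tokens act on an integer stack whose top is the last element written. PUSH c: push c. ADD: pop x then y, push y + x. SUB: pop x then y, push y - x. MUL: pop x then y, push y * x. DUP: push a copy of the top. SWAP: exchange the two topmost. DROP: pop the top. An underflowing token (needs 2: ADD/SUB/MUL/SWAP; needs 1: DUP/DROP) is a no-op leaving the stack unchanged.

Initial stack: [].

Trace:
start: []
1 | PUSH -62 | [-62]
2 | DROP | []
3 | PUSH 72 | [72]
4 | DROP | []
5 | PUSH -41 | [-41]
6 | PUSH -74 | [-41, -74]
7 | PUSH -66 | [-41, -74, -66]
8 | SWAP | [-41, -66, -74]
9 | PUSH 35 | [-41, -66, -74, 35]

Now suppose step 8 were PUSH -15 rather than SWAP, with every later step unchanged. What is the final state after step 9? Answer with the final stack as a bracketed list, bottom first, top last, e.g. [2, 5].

[-41, -74, -66, -15, 35]

(re-executing from step 8 with the substitution; state before step 8: [-41, -74, -66])
8 | PUSH -15 | [-41, -74, -66, -15]
9 | PUSH 35 | [-41, -74, -66, -15, 35]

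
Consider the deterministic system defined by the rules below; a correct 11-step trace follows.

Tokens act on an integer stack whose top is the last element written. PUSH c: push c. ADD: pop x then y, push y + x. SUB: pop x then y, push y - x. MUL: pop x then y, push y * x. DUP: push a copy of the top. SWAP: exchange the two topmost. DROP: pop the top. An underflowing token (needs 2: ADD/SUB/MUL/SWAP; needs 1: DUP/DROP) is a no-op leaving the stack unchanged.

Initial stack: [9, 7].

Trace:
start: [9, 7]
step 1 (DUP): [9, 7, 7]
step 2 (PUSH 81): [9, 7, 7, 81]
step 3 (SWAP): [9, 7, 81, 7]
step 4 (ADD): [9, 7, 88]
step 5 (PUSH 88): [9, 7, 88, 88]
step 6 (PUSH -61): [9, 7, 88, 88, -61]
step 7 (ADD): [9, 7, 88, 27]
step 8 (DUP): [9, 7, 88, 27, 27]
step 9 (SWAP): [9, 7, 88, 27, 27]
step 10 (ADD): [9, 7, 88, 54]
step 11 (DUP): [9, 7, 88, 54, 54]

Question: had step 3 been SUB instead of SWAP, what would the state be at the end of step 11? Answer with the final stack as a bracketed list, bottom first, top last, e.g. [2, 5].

[9, -67, 54, 54]

(re-executing from step 3 with the substitution; state before step 3: [9, 7, 7, 81])
step 3 (SUB): [9, 7, -74]
step 4 (ADD): [9, -67]
step 5 (PUSH 88): [9, -67, 88]
step 6 (PUSH -61): [9, -67, 88, -61]
step 7 (ADD): [9, -67, 27]
step 8 (DUP): [9, -67, 27, 27]
step 9 (SWAP): [9, -67, 27, 27]
step 10 (ADD): [9, -67, 54]
step 11 (DUP): [9, -67, 54, 54]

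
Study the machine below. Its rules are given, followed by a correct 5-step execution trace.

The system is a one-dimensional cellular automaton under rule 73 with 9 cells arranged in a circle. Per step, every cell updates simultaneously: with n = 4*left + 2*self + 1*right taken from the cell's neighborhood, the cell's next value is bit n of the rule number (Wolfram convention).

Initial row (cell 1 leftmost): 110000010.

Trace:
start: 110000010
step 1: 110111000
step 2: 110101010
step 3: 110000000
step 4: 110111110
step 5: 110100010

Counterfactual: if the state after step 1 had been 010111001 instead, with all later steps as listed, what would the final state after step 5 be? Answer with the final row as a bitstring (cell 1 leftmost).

state after step 1 := 010111001
step 2: 000101000
step 3: 110000011
step 4: 010111010
step 5: 000101000

000101000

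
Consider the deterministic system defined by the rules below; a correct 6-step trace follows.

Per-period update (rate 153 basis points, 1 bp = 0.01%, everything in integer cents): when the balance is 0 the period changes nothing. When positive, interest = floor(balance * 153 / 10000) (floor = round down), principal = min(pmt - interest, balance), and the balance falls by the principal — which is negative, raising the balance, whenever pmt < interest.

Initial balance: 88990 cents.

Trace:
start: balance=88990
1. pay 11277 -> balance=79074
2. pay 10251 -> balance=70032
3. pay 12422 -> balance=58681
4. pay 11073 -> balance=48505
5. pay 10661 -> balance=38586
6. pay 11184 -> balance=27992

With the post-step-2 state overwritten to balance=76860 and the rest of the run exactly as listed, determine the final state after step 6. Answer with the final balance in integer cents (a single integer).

35246

state after step 2 := balance=76860
3. pay 12422 -> balance=65613
4. pay 11073 -> balance=55543
5. pay 10661 -> balance=45731
6. pay 11184 -> balance=35246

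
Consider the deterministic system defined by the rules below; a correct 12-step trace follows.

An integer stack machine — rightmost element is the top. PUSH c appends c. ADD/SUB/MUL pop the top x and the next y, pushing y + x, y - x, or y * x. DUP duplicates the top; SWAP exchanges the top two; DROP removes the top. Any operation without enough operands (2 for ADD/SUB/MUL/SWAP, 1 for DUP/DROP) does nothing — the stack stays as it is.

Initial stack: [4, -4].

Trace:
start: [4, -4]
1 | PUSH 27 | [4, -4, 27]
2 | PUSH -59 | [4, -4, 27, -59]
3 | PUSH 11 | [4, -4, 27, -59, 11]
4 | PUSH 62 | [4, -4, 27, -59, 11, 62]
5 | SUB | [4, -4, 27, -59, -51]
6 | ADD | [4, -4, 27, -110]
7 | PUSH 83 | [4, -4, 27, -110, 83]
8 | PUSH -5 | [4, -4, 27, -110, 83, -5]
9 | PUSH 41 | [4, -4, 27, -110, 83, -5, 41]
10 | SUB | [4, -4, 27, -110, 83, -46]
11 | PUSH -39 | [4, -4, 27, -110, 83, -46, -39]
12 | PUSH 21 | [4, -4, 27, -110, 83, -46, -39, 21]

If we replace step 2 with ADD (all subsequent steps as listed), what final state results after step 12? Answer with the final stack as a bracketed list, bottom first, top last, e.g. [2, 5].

[4, -28, 83, -46, -39, 21]

(re-executing from step 2 with the substitution; state before step 2: [4, -4, 27])
2 | ADD | [4, 23]
3 | PUSH 11 | [4, 23, 11]
4 | PUSH 62 | [4, 23, 11, 62]
5 | SUB | [4, 23, -51]
6 | ADD | [4, -28]
7 | PUSH 83 | [4, -28, 83]
8 | PUSH -5 | [4, -28, 83, -5]
9 | PUSH 41 | [4, -28, 83, -5, 41]
10 | SUB | [4, -28, 83, -46]
11 | PUSH -39 | [4, -28, 83, -46, -39]
12 | PUSH 21 | [4, -28, 83, -46, -39, 21]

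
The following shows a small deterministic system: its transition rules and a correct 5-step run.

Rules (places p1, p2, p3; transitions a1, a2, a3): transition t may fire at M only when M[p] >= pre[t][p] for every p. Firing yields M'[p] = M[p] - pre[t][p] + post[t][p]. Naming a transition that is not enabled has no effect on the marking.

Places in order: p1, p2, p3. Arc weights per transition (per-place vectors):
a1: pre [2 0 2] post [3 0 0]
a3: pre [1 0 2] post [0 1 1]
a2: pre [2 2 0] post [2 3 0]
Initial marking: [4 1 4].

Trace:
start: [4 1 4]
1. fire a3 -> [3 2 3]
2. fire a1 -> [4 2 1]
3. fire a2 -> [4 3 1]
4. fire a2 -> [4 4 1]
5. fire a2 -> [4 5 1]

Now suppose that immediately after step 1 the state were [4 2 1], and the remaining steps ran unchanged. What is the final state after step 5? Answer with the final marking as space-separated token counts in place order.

state after step 1 := [4 2 1]
2. fire a1 -> [4 2 1]
3. fire a2 -> [4 3 1]
4. fire a2 -> [4 4 1]
5. fire a2 -> [4 5 1]

4 5 1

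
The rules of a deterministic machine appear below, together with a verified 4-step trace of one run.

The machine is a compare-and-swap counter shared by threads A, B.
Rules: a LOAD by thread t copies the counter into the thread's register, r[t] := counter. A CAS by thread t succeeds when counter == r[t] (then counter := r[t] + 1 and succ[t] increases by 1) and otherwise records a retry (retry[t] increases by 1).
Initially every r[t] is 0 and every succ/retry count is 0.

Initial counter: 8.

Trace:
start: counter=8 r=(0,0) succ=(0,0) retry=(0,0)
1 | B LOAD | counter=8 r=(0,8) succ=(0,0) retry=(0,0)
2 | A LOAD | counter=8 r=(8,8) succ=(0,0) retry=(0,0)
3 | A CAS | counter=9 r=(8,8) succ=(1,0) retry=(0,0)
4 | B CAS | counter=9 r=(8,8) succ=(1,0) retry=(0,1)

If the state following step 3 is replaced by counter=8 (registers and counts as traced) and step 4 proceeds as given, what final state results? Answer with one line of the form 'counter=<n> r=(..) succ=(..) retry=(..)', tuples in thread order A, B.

state after step 3 := counter=8 r=(8,8) succ=(1,0) retry=(0,0)
4 | B CAS | counter=9 r=(8,8) succ=(1,1) retry=(0,0)

counter=9 r=(8,8) succ=(1,1) retry=(0,0)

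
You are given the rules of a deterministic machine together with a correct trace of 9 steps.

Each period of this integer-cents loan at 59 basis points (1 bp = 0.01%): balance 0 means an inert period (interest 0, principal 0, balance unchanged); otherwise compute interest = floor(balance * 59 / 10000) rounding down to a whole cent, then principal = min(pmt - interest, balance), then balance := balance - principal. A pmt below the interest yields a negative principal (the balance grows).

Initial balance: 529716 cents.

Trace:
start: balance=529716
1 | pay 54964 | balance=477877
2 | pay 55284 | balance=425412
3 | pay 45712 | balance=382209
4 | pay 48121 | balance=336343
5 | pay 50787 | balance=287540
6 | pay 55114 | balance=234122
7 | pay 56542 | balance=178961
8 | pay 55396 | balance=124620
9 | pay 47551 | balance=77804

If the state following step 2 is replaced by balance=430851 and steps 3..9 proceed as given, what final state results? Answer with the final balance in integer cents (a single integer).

83472

state after step 2 := balance=430851
3 | pay 45712 | balance=387681
4 | pay 48121 | balance=341847
5 | pay 50787 | balance=293076
6 | pay 55114 | balance=239691
7 | pay 56542 | balance=184563
8 | pay 55396 | balance=130255
9 | pay 47551 | balance=83472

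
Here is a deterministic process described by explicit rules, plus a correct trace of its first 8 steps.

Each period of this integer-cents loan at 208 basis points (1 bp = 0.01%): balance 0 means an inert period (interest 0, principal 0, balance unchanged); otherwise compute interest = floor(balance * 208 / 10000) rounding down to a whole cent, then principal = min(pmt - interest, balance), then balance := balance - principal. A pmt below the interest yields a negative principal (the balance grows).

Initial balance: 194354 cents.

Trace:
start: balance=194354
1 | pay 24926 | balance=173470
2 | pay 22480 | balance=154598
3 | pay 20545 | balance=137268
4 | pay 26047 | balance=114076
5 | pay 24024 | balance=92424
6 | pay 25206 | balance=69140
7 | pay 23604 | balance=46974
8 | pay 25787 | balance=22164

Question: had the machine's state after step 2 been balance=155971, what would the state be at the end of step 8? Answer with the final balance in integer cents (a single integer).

23717

state after step 2 := balance=155971
3 | pay 20545 | balance=138670
4 | pay 26047 | balance=115507
5 | pay 24024 | balance=93885
6 | pay 25206 | balance=70631
7 | pay 23604 | balance=48496
8 | pay 25787 | balance=23717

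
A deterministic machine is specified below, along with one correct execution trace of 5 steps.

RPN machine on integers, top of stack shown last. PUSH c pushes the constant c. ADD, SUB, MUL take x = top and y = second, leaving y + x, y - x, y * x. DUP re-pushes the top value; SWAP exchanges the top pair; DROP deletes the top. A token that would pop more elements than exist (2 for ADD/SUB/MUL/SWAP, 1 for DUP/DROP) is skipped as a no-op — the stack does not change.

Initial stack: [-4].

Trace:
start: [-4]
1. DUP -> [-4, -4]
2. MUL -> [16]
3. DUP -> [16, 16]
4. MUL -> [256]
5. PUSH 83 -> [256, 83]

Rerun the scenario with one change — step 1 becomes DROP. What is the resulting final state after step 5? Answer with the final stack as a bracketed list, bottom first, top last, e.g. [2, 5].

(re-executing from step 1 with the substitution; state before step 1: [-4])
1. DROP -> []
2. MUL -> []
3. DUP -> []
4. MUL -> []
5. PUSH 83 -> [83]

[83]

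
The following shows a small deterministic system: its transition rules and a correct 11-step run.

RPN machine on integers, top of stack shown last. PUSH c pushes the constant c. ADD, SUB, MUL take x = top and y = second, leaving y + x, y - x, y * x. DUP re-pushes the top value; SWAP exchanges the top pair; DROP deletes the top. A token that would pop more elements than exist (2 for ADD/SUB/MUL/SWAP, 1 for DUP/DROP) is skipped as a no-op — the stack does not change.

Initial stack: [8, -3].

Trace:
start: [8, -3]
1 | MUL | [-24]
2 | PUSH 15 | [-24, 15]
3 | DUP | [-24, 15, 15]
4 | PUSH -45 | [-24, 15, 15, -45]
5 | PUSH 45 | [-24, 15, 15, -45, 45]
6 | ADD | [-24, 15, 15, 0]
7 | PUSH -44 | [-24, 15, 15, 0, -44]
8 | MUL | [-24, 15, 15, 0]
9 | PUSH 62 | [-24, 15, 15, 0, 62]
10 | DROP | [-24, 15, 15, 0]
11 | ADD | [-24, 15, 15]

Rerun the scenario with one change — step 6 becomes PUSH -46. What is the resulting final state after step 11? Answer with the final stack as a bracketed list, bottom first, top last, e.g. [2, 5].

(re-executing from step 6 with the substitution; state before step 6: [-24, 15, 15, -45, 45])
6 | PUSH -46 | [-24, 15, 15, -45, 45, -46]
7 | PUSH -44 | [-24, 15, 15, -45, 45, -46, -44]
8 | MUL | [-24, 15, 15, -45, 45, 2024]
9 | PUSH 62 | [-24, 15, 15, -45, 45, 2024, 62]
10 | DROP | [-24, 15, 15, -45, 45, 2024]
11 | ADD | [-24, 15, 15, -45, 2069]

[-24, 15, 15, -45, 2069]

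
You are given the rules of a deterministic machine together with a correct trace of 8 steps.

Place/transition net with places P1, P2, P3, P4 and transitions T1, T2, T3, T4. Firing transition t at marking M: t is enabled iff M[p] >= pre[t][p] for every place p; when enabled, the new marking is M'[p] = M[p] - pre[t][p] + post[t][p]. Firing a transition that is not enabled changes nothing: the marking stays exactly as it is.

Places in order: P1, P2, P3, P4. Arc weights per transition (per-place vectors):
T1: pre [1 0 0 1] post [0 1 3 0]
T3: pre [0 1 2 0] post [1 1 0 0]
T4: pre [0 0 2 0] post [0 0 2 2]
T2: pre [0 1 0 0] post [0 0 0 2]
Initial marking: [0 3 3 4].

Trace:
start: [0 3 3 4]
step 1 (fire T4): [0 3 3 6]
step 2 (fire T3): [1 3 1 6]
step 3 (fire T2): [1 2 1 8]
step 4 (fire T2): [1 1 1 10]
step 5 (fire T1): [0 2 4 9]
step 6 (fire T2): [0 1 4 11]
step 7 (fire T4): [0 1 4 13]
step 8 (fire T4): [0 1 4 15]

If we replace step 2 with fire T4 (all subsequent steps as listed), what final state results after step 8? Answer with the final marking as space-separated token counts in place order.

0 0 3 18

(re-executing from step 2 with the substitution; state before step 2: [0 3 3 6])
step 2 (fire T4): [0 3 3 8]
step 3 (fire T2): [0 2 3 10]
step 4 (fire T2): [0 1 3 12]
step 5 (fire T1): [0 1 3 12]
step 6 (fire T2): [0 0 3 14]
step 7 (fire T4): [0 0 3 16]
step 8 (fire T4): [0 0 3 18]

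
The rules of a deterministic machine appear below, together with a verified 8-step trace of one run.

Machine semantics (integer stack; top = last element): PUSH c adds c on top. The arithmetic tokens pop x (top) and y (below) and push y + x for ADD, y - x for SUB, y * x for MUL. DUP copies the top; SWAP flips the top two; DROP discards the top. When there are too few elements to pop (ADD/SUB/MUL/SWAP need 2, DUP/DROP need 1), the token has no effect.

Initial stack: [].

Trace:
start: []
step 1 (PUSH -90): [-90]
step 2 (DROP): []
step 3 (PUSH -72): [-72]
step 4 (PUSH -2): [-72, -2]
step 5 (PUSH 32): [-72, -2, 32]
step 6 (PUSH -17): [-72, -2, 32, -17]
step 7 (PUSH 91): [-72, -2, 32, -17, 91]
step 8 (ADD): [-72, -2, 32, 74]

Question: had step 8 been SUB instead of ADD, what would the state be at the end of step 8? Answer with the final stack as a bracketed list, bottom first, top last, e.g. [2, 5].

(re-executing from step 8 with the substitution; state before step 8: [-72, -2, 32, -17, 91])
step 8 (SUB): [-72, -2, 32, -108]

[-72, -2, 32, -108]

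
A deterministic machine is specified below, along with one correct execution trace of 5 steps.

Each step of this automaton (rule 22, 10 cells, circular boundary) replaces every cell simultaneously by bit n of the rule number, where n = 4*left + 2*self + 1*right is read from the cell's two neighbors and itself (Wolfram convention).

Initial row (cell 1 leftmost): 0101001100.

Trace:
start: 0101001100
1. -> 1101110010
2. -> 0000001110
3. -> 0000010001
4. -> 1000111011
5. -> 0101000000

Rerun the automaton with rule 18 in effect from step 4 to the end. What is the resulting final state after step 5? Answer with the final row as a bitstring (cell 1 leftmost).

0101000000

(re-executing steps 4..5 under rule 18; state before step 4: 0000010001)
4. -> 1000101010
5. -> 0101000000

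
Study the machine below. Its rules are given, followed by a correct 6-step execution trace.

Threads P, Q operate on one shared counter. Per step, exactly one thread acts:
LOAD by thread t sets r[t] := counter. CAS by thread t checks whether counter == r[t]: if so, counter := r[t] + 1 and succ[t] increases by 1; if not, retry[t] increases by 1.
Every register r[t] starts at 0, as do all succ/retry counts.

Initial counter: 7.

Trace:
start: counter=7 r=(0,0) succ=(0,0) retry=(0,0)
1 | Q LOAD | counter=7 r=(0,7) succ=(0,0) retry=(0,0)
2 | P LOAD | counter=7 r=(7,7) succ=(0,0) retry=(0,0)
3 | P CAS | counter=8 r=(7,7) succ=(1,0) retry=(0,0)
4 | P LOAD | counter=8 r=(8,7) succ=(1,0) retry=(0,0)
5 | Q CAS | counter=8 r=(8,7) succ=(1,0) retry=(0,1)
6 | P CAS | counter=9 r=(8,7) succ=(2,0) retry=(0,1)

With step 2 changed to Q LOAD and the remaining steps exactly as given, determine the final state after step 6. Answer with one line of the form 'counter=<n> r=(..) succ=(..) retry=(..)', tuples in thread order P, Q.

counter=8 r=(7,7) succ=(0,1) retry=(2,0)

(re-executing from step 2 with the substitution; state before step 2: counter=7 r=(0,7) succ=(0,0) retry=(0,0))
2 | Q LOAD | counter=7 r=(0,7) succ=(0,0) retry=(0,0)
3 | P CAS | counter=7 r=(0,7) succ=(0,0) retry=(1,0)
4 | P LOAD | counter=7 r=(7,7) succ=(0,0) retry=(1,0)
5 | Q CAS | counter=8 r=(7,7) succ=(0,1) retry=(1,0)
6 | P CAS | counter=8 r=(7,7) succ=(0,1) retry=(2,0)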